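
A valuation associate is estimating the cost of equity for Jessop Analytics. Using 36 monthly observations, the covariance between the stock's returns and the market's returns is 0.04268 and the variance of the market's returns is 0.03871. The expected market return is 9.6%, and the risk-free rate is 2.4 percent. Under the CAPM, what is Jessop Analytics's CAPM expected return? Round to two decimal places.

10.34%

β = Cov(R_i, R_m) / Var(R_m) = 0.04268 / 0.03871 = 1.1026
MRP = 9.6% − 2.4% = 7.20%
E(R) = R_f + β × MRP = 2.4% + 1.1026 × 7.2% = 10.34%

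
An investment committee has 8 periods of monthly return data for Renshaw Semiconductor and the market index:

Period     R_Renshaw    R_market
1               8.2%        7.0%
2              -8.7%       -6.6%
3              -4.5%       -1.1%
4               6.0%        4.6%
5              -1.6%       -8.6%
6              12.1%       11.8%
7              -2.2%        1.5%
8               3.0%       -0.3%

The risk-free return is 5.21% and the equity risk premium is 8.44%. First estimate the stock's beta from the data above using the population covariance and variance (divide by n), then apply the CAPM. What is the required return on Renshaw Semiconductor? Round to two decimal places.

12.73%

Mean R_i = (8.2 − 8.7 − 4.5 + 6.0 − 1.6 + 12.1 − 2.2 + 3.0) / 8 = 1.5375%
Mean R_m = (7.0 − 6.6 − 1.1 + 4.6 − 8.6 + 11.8 + 1.5 − 0.3) / 8 = 1.0375%
Σ(R_i − R̄_i)(R_m − R̄_m) = 286.9488  ⇒  Cov = 286.9488 / 8 = 35.8686
Σ(R_m − R̄_m)² = 321.8588  ⇒  Var(R_m) = 321.8588 / 8 = 40.2324
β = Cov / Var(R_m) = 35.8686 / 40.2324 = 0.8915
E(R) = R_f + β × MRP = 5.21% + 0.8915 × 8.44% = 12.73%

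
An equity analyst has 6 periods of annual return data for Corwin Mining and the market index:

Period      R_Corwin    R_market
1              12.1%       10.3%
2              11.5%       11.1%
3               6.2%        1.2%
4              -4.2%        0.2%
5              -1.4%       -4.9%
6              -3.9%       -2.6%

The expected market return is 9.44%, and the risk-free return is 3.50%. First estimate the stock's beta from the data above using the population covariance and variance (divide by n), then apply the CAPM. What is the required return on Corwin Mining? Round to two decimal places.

Mean R_i = (12.1 + 11.5 + 6.2 − 4.2 − 1.4 − 3.9) / 6 = 3.3833%
Mean R_m = (10.3 + 11.1 + 1.2 + 0.2 − 4.9 − 2.6) / 6 = 2.5500%
Σ(R_i − R̄_i)(R_m − R̄_m) = 224.1150  ⇒  Cov = 224.1150 / 6 = 37.3525
Σ(R_m − R̄_m)² = 222.5350  ⇒  Var(R_m) = 222.5350 / 6 = 37.0892
β = Cov / Var(R_m) = 37.3525 / 37.0892 = 1.0071
MRP = 9.44% − 3.50% = 5.94%
E(R) = R_f + β × MRP = 3.50% + 1.0071 × 5.94% = 9.48%

9.48%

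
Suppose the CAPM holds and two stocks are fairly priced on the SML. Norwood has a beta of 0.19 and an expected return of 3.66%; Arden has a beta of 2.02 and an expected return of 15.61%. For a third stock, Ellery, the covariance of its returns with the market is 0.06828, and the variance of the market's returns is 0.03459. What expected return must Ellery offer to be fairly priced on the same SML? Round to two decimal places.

MRP = (15.61% − 3.66%) / (2.02 − 0.19) = 6.5301%
R_f = 3.66% − 0.19 × 6.5301% = 2.4193%
β_Ellery = Cov / Var(R_m) = 0.06828 / 0.03459 = 1.9740
E(R_Ellery) = R_f + β × MRP = 2.4193% + 1.9740 × 6.5301% = 15.31%

15.31%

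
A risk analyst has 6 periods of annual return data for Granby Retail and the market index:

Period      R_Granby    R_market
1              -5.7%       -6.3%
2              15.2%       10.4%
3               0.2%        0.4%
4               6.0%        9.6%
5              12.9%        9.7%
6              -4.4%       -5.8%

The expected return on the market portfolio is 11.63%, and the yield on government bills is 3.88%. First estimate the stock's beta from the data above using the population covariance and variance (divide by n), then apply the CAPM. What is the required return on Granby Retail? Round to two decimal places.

12.02%

Mean R_i = (-5.7 + 15.2 + 0.2 + 6.0 + 12.9 − 4.4) / 6 = 4.0333%
Mean R_m = (-6.3 + 10.4 + 0.4 + 9.6 + 9.7 − 5.8) / 6 = 3.0000%
Σ(R_i − R̄_i)(R_m − R̄_m) = 329.7200  ⇒  Cov = 329.7200 / 6 = 54.9533
Σ(R_m − R̄_m)² = 313.9000  ⇒  Var(R_m) = 313.9000 / 6 = 52.3167
β = Cov / Var(R_m) = 54.9533 / 52.3167 = 1.0504
MRP = 11.63% − 3.88% = 7.75%
E(R) = R_f + β × MRP = 3.88% + 1.0504 × 7.75% = 12.02%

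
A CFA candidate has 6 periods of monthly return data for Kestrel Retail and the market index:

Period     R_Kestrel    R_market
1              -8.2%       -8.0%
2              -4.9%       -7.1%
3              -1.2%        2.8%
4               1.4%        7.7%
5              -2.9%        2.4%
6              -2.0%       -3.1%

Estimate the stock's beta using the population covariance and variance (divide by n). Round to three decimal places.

0.475

Mean R_i = (-8.2 − 4.9 − 1.2 + 1.4 − 2.9 − 2.0) / 6 = -2.9667%
Mean R_m = (-8.0 − 7.1 + 2.8 + 7.7 + 2.4 − 3.1) / 6 = -0.8833%
Σ(R_i − R̄_i)(R_m − R̄_m) = 91.3267  ⇒  Cov = 91.3267 / 6 = 15.2211
Σ(R_m − R̄_m)² = 192.2283  ⇒  Var(R_m) = 192.2283 / 6 = 32.0381
β = Cov / Var(R_m) = 15.2211 / 32.0381 = 0.4751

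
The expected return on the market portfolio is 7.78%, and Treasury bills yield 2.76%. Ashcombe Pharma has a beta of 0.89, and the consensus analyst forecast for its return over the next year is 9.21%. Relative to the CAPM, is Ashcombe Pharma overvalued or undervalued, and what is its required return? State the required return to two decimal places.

MRP = 7.78% − 2.76% = 5.02%
Required return = R_f + β·MRP = 2.76% + 0.89 × 5.02% = 7.23%
Forecast 9.21% > required 7.23% → the stock plots above the SML → undervalued.

Undervalued; required return 7.23%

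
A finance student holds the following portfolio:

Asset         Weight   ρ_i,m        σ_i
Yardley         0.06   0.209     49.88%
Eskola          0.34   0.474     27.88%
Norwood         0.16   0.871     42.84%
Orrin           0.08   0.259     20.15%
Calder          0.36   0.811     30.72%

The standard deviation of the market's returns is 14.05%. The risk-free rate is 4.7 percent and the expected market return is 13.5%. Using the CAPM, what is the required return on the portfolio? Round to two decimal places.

17.52%

β_Yardley = 0.209 × 49.88% / 14.05% = 0.7420
β_Eskola = 0.474 × 27.88% / 14.05% = 0.9406
β_Norwood = 0.871 × 42.84% / 14.05% = 2.6558
β_Orrin = 0.259 × 20.15% / 14.05% = 0.3714
β_Calder = 0.811 × 30.72% / 14.05% = 1.7732
β_P = Σ w_i β_i = 0.06×0.7420 + 0.34×0.9406 + 0.16×2.6558 + 0.08×0.3714 + 0.36×1.7732 = 1.4573
MRP = 13.5% − 4.7% = 8.80%
E(R_P) = R_f + β_P × MRP = 4.7% + 1.4573 × 8.8% = 17.52%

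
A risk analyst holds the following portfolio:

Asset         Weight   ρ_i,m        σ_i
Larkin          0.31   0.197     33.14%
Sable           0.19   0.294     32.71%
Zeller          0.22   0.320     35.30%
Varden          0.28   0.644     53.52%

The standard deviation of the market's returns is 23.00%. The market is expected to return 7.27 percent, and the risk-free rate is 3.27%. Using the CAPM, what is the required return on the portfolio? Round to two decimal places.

6.05%

β_Larkin = 0.197 × 33.14% / 23.00% = 0.2839
β_Sable = 0.294 × 32.71% / 23.00% = 0.4181
β_Zeller = 0.320 × 35.30% / 23.00% = 0.4911
β_Varden = 0.644 × 53.52% / 23.00% = 1.4986
β_P = Σ w_i β_i = 0.31×0.2839 + 0.19×0.4181 + 0.22×0.4911 + 0.28×1.4986 = 0.6951
MRP = 7.27% − 3.27% = 4.00%
E(R_P) = R_f + β_P × MRP = 3.27% + 0.6951 × 4.00% = 6.05%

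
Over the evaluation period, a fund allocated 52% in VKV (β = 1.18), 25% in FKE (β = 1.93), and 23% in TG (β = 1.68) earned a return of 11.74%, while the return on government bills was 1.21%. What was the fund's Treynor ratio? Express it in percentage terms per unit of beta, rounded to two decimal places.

7.10%

β_P = 0.52×1.18 + 0.25×1.93 + 0.23×1.68 = 1.4825
Treynor = (R_P − R_f) / β_P = (11.74% − 1.21%) / 1.4825 = 10.53% / 1.4825 = 7.10%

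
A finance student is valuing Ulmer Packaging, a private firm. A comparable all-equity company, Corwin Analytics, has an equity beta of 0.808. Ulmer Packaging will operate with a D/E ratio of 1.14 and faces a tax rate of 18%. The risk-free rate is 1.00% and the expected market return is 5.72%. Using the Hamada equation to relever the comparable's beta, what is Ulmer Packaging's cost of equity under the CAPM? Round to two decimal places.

β_L = β_U × [1 + (1 − t)(D/E)] = 0.808 × [1 + (1 − 0.18) × 1.14]
    = 0.808 × [1 + 0.82 × 1.14] = 0.808 × 1.9348 = 1.5633
MRP = 5.72% − 1.00% = 4.72%
E(R) = R_f + β_L × MRP = 1.00% + 1.5633 × 4.72% = 8.38%

8.38%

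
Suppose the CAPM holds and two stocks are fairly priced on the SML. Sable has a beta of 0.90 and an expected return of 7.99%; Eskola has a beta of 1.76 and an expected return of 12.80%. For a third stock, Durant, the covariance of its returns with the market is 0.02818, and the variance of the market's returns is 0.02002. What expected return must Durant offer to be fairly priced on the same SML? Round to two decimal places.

MRP = (12.80% − 7.99%) / (1.76 − 0.90) = 5.5930%
R_f = 7.99% − 0.90 × 5.5930% = 2.9563%
β_Durant = Cov / Var(R_m) = 0.02818 / 0.02002 = 1.4076
E(R_Durant) = R_f + β × MRP = 2.9563% + 1.4076 × 5.5930% = 10.83%

10.83%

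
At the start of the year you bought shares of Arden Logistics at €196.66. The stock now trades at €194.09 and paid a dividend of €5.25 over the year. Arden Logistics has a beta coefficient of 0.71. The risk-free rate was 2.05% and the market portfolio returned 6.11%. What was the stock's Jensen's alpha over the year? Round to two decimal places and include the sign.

-3.57%

Realised HPR = (P1 + D1 − P0) / P0 = (194.09 + 5.25 − 196.66) / 196.66 = 2.68 / 196.66 = 1.3628%
MRP = 6.11% − 2.05% = 4.06%
CAPM required = R_f + β·MRP = 2.05% + 0.71 × 4.06% = 4.9326%
α = realised − required = 1.3628% − 4.9326% = -3.57%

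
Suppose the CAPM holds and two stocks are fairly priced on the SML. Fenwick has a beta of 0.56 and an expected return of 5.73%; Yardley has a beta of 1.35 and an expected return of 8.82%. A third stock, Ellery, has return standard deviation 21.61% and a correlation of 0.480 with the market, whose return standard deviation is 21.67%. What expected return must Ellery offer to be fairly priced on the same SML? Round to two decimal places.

5.41%

MRP = (8.82% − 5.73%) / (1.35 − 0.56) = 3.9114%
R_f = 5.73% − 0.56 × 3.9114% = 3.5396%
β_Ellery = ρ·σ_i/σ_m = 0.480 × 21.61 / 21.67 = 0.4787
E(R_Ellery) = R_f + β × MRP = 3.5396% + 0.4787 × 3.9114% = 5.41%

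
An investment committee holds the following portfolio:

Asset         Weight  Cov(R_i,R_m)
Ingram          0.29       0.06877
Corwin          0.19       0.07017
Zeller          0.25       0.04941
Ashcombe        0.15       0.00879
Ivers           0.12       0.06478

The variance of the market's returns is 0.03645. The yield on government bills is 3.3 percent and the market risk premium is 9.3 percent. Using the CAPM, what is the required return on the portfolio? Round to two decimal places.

β_Ingram = 0.06877 / 0.03645 = 1.8867
β_Corwin = 0.07017 / 0.03645 = 1.9251
β_Zeller = 0.04941 / 0.03645 = 1.3556
β_Ashcombe = 0.00879 / 0.03645 = 0.2412
β_Ivers = 0.06478 / 0.03645 = 1.7772
β_P = Σ w_i β_i = 0.29×1.8867 + 0.19×1.9251 + 0.25×1.3556 + 0.15×0.2412 + 0.12×1.7772 = 1.5013
E(R_P) = R_f + β_P × MRP = 3.3% + 1.5013 × 9.3% = 17.26%

17.26%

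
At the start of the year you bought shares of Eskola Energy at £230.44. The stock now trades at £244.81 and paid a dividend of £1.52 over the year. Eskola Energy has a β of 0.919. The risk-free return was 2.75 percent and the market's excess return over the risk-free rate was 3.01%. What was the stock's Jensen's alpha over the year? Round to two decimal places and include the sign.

Realised HPR = (P1 + D1 − P0) / P0 = (244.81 + 1.52 − 230.44) / 230.44 = 15.89 / 230.44 = 6.8955%
CAPM required = R_f + β·MRP = 2.75% + 0.919 × 3.01% = 5.51619%
α = realised − required = 6.8955% − 5.51619% = +1.38%

+1.38%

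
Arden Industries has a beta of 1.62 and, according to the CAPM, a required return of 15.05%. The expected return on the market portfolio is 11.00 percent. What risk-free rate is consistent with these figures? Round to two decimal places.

4.47%

E(R) = R_f + β(E(R_m) − R_f) = R_f(1 − β) + β·E(R_m)
15.05% = R_f × (1 − 1.62) + 1.62 × 11.00%
15.05% = R_f × -0.62 + 17.8200%
R_f = (15.05% − 17.8200%) / -0.62 = 4.47%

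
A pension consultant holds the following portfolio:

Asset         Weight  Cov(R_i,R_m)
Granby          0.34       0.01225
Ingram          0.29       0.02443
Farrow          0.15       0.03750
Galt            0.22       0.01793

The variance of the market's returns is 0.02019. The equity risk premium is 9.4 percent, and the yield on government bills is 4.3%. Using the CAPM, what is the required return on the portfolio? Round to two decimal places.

β_Granby = 0.01225 / 0.02019 = 0.6067
β_Ingram = 0.02443 / 0.02019 = 1.2100
β_Farrow = 0.03750 / 0.02019 = 1.8574
β_Galt = 0.01793 / 0.02019 = 0.8881
β_P = Σ w_i β_i = 0.34×0.6067 + 0.29×1.2100 + 0.15×1.8574 + 0.22×0.8881 = 1.0312
E(R_P) = R_f + β_P × MRP = 4.3% + 1.0312 × 9.4% = 13.99%

13.99%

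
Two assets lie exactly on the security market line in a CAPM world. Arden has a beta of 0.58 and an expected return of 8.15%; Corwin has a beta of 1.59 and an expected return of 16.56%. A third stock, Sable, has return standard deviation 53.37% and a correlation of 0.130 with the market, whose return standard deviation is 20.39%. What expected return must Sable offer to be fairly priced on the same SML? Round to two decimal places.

MRP = (16.56% − 8.15%) / (1.59 − 0.58) = 8.3267%
R_f = 8.15% − 0.58 × 8.3267% = 3.3205%
β_Sable = ρ·σ_i/σ_m = 0.130 × 53.37 / 20.39 = 0.3403
E(R_Sable) = R_f + β × MRP = 3.3205% + 0.3403 × 8.3267% = 6.15%

6.15%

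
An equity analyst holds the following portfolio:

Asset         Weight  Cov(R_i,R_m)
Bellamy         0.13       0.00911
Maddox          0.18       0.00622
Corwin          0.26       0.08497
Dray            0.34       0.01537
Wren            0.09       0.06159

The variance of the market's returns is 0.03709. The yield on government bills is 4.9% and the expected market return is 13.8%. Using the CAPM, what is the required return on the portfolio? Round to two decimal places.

β_Bellamy = 0.00911 / 0.03709 = 0.2456
β_Maddox = 0.00622 / 0.03709 = 0.1677
β_Corwin = 0.08497 / 0.03709 = 2.2909
β_Dray = 0.01537 / 0.03709 = 0.4144
β_Wren = 0.06159 / 0.03709 = 1.6606
β_P = Σ w_i β_i = 0.13×0.2456 + 0.18×0.1677 + 0.26×2.2909 + 0.34×0.4144 + 0.09×1.6606 = 0.9481
MRP = 13.8% − 4.9% = 8.90%
E(R_P) = R_f + β_P × MRP = 4.9% + 0.9481 × 8.9% = 13.34%

13.34%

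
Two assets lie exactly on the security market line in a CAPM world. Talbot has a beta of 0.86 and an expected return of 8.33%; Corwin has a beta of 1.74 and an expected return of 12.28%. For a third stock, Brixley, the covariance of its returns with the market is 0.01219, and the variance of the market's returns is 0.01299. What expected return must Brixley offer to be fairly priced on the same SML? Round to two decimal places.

8.68%

MRP = (12.28% − 8.33%) / (1.74 − 0.86) = 4.4886%
R_f = 8.33% − 0.86 × 4.4886% = 4.4698%
β_Brixley = Cov / Var(R_m) = 0.01219 / 0.01299 = 0.9384
E(R_Brixley) = R_f + β × MRP = 4.4698% + 0.9384 × 4.4886% = 8.68%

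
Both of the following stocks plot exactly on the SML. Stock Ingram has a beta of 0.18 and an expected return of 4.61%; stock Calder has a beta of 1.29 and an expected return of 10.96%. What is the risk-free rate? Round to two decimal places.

3.58%

Both satisfy E(R) = R_f + β·MRP, so the slope of the SML is
MRP = (10.96% − 4.61%) / (1.29 − 0.18) = 6.35% / 1.11 = 5.7207%
R_f = E(R_Ingram) − β_Ingram·MRP = 4.61% − 0.18 × 5.7207% = 3.5803%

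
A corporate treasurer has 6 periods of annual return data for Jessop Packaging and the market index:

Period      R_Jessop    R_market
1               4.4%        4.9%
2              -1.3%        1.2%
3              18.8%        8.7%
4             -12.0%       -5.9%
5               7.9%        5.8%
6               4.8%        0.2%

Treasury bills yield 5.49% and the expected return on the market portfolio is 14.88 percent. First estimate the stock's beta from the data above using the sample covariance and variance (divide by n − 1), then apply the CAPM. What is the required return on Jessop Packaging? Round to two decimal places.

Mean R_i = (4.4 − 1.3 + 18.8 − 12.0 + 7.9 + 4.8) / 6 = 3.7667%
Mean R_m = (4.9 + 1.2 + 8.7 − 5.9 + 5.8 + 0.2) / 6 = 2.4833%
Σ(R_i − R̄_i)(R_m − R̄_m) = 245.0167  ⇒  Cov = 245.0167 / 5 = 49.0033
Σ(R_m − R̄_m)² = 132.6283  ⇒  Var(R_m) = 132.6283 / 5 = 26.5257
β = Cov / Var(R_m) = 49.0033 / 26.5257 = 1.8474
MRP = 14.88% − 5.49% = 9.39%
E(R) = R_f + β × MRP = 5.49% + 1.8474 × 9.39% = 22.84%

22.84%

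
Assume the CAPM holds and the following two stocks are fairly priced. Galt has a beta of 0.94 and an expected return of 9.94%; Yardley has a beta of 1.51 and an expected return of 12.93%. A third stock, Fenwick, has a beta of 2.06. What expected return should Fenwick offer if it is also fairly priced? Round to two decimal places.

MRP (SML slope) = (12.93% − 9.94%) / (1.51 − 0.94) = 2.99% / 0.57 = 5.2456%
R_f (intercept) = 9.94% − 0.94 × 5.2456% = 5.0091%
E(R_Fenwick) = R_f + β × MRP = 5.0091% + 2.06 × 5.2456% = 15.82%

15.82%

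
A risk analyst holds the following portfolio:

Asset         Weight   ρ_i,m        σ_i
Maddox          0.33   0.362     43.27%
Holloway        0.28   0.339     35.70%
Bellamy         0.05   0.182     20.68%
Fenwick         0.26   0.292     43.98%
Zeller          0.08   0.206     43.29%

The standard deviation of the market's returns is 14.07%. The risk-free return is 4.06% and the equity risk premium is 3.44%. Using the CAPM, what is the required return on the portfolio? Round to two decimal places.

7.19%

β_Maddox = 0.362 × 43.27% / 14.07% = 1.1133
β_Holloway = 0.339 × 35.70% / 14.07% = 0.8601
β_Bellamy = 0.182 × 20.68% / 14.07% = 0.2675
β_Fenwick = 0.292 × 43.98% / 14.07% = 0.9127
β_Zeller = 0.206 × 43.29% / 14.07% = 0.6338
β_P = Σ w_i β_i = 0.33×1.1133 + 0.28×0.8601 + 0.05×0.2675 + 0.26×0.9127 + 0.08×0.6338 = 0.9096
E(R_P) = R_f + β_P × MRP = 4.06% + 0.9096 × 3.44% = 7.19%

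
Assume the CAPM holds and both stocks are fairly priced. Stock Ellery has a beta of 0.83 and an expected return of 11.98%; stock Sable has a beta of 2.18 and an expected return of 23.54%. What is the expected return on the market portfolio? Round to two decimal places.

Both satisfy E(R) = R_f + β·MRP, so the slope of the SML is
MRP = (23.54% − 11.98%) / (2.18 − 0.83) = 11.56% / 1.35 = 8.5630%
R_f = E(R_Ellery) − β_Ellery·MRP = 11.98% − 0.83 × 8.5630% = 4.8727%
E(R_m) = R_f + MRP = 4.8727% + 8.5630% = 13.44%

13.44%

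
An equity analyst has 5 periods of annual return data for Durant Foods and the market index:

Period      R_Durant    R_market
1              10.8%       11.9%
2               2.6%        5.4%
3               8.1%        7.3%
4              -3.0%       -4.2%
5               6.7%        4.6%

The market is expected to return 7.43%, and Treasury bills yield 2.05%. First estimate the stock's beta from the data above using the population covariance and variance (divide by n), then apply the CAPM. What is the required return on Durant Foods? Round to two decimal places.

6.70%

Mean R_i = (10.8 + 2.6 + 8.1 − 3.0 + 6.7) / 5 = 5.0400%
Mean R_m = (11.9 + 5.4 + 7.3 − 4.2 + 4.6) / 5 = 5.0000%
Σ(R_i − R̄_i)(R_m − R̄_m) = 119.1100  ⇒  Cov = 119.1100 / 5 = 23.8220
Σ(R_m − R̄_m)² = 137.8600  ⇒  Var(R_m) = 137.8600 / 5 = 27.5720
β = Cov / Var(R_m) = 23.8220 / 27.5720 = 0.8640
MRP = 7.43% − 2.05% = 5.38%
E(R) = R_f + β × MRP = 2.05% + 0.8640 × 5.38% = 6.70%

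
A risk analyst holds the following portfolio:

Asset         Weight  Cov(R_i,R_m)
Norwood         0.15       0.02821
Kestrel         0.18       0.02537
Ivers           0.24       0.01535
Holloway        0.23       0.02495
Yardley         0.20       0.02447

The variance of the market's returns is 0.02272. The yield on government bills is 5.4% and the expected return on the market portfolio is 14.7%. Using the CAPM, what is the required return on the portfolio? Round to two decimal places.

14.86%

β_Norwood = 0.02821 / 0.02272 = 1.2416
β_Kestrel = 0.02537 / 0.02272 = 1.1166
β_Ivers = 0.01535 / 0.02272 = 0.6756
β_Holloway = 0.02495 / 0.02272 = 1.0982
β_Yardley = 0.02447 / 0.02272 = 1.0770
β_P = Σ w_i β_i = 0.15×1.2416 + 0.18×1.1166 + 0.24×0.6756 + 0.23×1.0982 + 0.20×1.0770 = 1.0174
MRP = 14.7% − 5.4% = 9.30%
E(R_P) = R_f + β_P × MRP = 5.4% + 1.0174 × 9.3% = 14.86%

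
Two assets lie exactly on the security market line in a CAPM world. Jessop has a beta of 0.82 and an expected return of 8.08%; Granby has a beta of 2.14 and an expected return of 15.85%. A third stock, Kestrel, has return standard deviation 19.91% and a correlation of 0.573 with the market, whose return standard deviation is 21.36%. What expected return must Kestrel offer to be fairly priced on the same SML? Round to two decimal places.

MRP = (15.85% − 8.08%) / (2.14 − 0.82) = 5.8864%
R_f = 8.08% − 0.82 × 5.8864% = 3.2532%
β_Kestrel = ρ·σ_i/σ_m = 0.573 × 19.91 / 21.36 = 0.5341
E(R_Kestrel) = R_f + β × MRP = 3.2532% + 0.5341 × 5.8864% = 6.40%

6.40%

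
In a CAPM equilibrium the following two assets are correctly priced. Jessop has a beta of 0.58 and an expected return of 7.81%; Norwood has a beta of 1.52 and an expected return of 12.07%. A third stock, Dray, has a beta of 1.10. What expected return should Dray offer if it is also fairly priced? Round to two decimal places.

10.17%

MRP (SML slope) = (12.07% − 7.81%) / (1.52 − 0.58) = 4.26% / 0.94 = 4.5319%
R_f (intercept) = 7.81% − 0.58 × 4.5319% = 5.1815%
E(R_Dray) = R_f + β × MRP = 5.1815% + 1.10 × 4.5319% = 10.17%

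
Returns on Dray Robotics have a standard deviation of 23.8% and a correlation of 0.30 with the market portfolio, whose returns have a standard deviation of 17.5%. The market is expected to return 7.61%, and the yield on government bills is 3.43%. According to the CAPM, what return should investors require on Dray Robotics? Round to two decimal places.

β = ρ × σ_i / σ_m = 0.30 × 23.8% / 17.5% = 0.4080
MRP = 7.61% − 3.43% = 4.18%
E(R) = 3.43% + 0.4080 × 4.18% = 5.14%

5.14%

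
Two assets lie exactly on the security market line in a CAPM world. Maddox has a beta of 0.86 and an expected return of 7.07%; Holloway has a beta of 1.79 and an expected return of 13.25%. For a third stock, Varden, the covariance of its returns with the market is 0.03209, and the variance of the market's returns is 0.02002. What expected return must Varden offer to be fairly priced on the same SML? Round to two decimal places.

MRP = (13.25% − 7.07%) / (1.79 − 0.86) = 6.6452%
R_f = 7.07% − 0.86 × 6.6452% = 1.3551%
β_Varden = Cov / Var(R_m) = 0.03209 / 0.02002 = 1.6029
E(R_Varden) = R_f + β × MRP = 1.3551% + 1.6029 × 6.6452% = 12.01%

12.01%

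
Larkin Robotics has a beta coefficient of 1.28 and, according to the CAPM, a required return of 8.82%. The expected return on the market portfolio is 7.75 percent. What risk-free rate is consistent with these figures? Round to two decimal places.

3.93%

E(R) = R_f + β(E(R_m) − R_f) = R_f(1 − β) + β·E(R_m)
8.82% = R_f × (1 − 1.28) + 1.28 × 7.75%
8.82% = R_f × -0.28 + 9.9200%
R_f = (8.82% − 9.9200%) / -0.28 = 3.93%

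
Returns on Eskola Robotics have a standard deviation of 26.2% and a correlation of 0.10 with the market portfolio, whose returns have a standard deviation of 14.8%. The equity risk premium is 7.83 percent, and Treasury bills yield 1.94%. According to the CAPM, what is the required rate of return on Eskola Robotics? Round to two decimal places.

β = ρ × σ_i / σ_m = 0.10 × 26.2% / 14.8% = 0.1770
E(R) = 1.94% + 0.1770 × 7.83% = 3.33%

3.33%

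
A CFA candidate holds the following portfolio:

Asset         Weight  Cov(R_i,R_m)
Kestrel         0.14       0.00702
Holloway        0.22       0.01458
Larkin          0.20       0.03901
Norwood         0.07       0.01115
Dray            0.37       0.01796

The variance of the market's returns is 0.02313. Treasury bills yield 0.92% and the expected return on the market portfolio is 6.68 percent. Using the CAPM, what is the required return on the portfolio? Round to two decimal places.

β_Kestrel = 0.00702 / 0.02313 = 0.3035
β_Holloway = 0.01458 / 0.02313 = 0.6304
β_Larkin = 0.03901 / 0.02313 = 1.6866
β_Norwood = 0.01115 / 0.02313 = 0.4821
β_Dray = 0.01796 / 0.02313 = 0.7765
β_P = Σ w_i β_i = 0.14×0.3035 + 0.22×0.6304 + 0.20×1.6866 + 0.07×0.4821 + 0.37×0.7765 = 0.8396
MRP = 6.68% − 0.92% = 5.76%
E(R_P) = R_f + β_P × MRP = 0.92% + 0.8396 × 5.76% = 5.76%

5.76%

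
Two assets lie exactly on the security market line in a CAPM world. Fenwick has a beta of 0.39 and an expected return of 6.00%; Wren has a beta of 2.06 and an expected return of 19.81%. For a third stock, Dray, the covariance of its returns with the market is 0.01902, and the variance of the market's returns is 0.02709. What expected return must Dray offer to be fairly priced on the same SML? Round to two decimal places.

MRP = (19.81% − 6.00%) / (2.06 − 0.39) = 8.2695%
R_f = 6.00% − 0.39 × 8.2695% = 2.7749%
β_Dray = Cov / Var(R_m) = 0.01902 / 0.02709 = 0.7021
E(R_Dray) = R_f + β × MRP = 2.7749% + 0.7021 × 8.2695% = 8.58%

8.58%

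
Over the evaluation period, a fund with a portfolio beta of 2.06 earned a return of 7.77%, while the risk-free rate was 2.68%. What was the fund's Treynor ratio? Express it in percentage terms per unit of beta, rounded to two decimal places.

2.47%

Treynor = (R_P − R_f) / β_P = (7.77% − 2.68%) / 2.0600 = 5.09% / 2.0600 = 2.47%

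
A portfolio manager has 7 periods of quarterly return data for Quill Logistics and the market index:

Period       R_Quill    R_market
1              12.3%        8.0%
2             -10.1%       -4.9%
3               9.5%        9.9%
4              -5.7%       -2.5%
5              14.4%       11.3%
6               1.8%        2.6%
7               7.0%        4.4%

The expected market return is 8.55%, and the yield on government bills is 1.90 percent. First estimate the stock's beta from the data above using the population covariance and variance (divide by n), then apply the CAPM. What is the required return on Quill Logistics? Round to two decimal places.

Mean R_i = (12.3 − 10.1 + 9.5 − 5.7 + 14.4 + 1.8 + 7.0) / 7 = 4.1714%
Mean R_m = (8.0 − 4.9 + 9.9 − 2.5 + 11.3 + 2.6 + 4.4) / 7 = 4.1143%
Σ(R_i − R̄_i)(R_m − R̄_m) = 334.2529  ⇒  Cov = 334.2529 / 7 = 47.7504
Σ(R_m − R̄_m)² = 227.5886  ⇒  Var(R_m) = 227.5886 / 7 = 32.5127
β = Cov / Var(R_m) = 47.7504 / 32.5127 = 1.4687
MRP = 8.55% − 1.90% = 6.65%
E(R) = R_f + β × MRP = 1.90% + 1.4687 × 6.65% = 11.67%

11.67%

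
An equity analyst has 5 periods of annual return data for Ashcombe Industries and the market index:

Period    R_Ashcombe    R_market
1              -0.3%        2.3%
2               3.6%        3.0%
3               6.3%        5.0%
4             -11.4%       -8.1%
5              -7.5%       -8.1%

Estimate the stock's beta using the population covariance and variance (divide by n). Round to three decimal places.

Mean R_i = (-0.3 + 3.6 + 6.3 − 11.4 − 7.5) / 5 = -1.8600%
Mean R_m = (2.3 + 3.0 + 5.0 − 8.1 − 8.1) / 5 = -1.1800%
Σ(R_i − R̄_i)(R_m − R̄_m) = 183.7260  ⇒  Cov = 183.7260 / 5 = 36.7452
Σ(R_m − R̄_m)² = 163.5480  ⇒  Var(R_m) = 163.5480 / 5 = 32.7096
β = Cov / Var(R_m) = 36.7452 / 32.7096 = 1.1234

1.123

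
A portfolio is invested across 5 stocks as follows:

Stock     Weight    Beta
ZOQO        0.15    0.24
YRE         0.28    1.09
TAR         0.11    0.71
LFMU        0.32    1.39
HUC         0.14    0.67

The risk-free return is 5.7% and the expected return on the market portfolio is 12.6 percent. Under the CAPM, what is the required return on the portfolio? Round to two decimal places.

12.31%

β_P = Σ w_i β_i = 0.15×0.24 + 0.28×1.09 + 0.11×0.71 + 0.32×1.39 + 0.14×0.67 = 0.9579
MRP = 12.6% − 5.7% = 6.90%
E(R_P) = R_f + β_P × MRP = 5.7% + 0.9579 × 6.9% = 12.31%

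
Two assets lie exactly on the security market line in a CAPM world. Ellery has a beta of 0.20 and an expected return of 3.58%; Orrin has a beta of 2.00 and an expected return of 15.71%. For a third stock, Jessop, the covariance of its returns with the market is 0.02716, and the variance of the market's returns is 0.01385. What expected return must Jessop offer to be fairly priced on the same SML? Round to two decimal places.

MRP = (15.71% − 3.58%) / (2.00 − 0.20) = 6.7389%
R_f = 3.58% − 0.20 × 6.7389% = 2.2322%
β_Jessop = Cov / Var(R_m) = 0.02716 / 0.01385 = 1.9610
E(R_Jessop) = R_f + β × MRP = 2.2322% + 1.9610 × 6.7389% = 15.45%

15.45%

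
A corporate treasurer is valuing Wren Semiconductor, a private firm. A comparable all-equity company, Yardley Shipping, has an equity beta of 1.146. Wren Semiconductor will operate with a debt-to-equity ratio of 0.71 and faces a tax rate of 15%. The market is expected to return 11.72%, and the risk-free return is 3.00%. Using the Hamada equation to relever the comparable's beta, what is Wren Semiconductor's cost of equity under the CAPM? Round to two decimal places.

19.02%

β_L = β_U × [1 + (1 − t)(D/E)] = 1.146 × [1 + (1 − 0.15) × 0.71]
    = 1.146 × [1 + 0.85 × 0.71] = 1.146 × 1.6035 = 1.8376
MRP = 11.72% − 3.00% = 8.72%
E(R) = R_f + β_L × MRP = 3.00% + 1.8376 × 8.72% = 19.02%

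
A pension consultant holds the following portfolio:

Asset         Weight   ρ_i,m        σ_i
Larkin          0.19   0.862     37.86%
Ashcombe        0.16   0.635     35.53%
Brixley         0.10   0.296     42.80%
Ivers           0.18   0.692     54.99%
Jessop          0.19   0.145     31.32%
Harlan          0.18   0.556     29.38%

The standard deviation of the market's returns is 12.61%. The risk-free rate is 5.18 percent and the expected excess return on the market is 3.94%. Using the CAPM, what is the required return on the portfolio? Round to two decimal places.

β_Larkin = 0.862 × 37.86% / 12.61% = 2.5881
β_Ashcombe = 0.635 × 35.53% / 12.61% = 1.7892
β_Brixley = 0.296 × 42.80% / 12.61% = 1.0047
β_Ivers = 0.692 × 54.99% / 12.61% = 3.0177
β_Jessop = 0.145 × 31.32% / 12.61% = 0.3601
β_Harlan = 0.556 × 29.38% / 12.61% = 1.2954
β_P = Σ w_i β_i = 0.19×2.5881 + 0.16×1.7892 + 0.10×1.0047 + 0.18×3.0177 + 0.19×0.3601 + 0.18×1.2954 = 1.7233
E(R_P) = R_f + β_P × MRP = 5.18% + 1.7233 × 3.94% = 11.97%

11.97%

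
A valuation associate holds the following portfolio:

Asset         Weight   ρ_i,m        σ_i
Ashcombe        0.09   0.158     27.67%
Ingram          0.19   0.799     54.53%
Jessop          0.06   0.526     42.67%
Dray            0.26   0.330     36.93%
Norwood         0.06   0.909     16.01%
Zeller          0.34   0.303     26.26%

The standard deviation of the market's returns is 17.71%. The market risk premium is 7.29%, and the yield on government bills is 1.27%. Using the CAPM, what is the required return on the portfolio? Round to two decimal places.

8.17%

β_Ashcombe = 0.158 × 27.67% / 17.71% = 0.2469
β_Ingram = 0.799 × 54.53% / 17.71% = 2.4602
β_Jessop = 0.526 × 42.67% / 17.71% = 1.2673
β_Dray = 0.330 × 36.93% / 17.71% = 0.6881
β_Norwood = 0.909 × 16.01% / 17.71% = 0.8217
β_Zeller = 0.303 × 26.26% / 17.71% = 0.4493
β_P = Σ w_i β_i = 0.09×0.2469 + 0.19×2.4602 + 0.06×1.2673 + 0.26×0.6881 + 0.06×0.8217 + 0.34×0.4493 = 0.9467
E(R_P) = R_f + β_P × MRP = 1.27% + 0.9467 × 7.29% = 8.17%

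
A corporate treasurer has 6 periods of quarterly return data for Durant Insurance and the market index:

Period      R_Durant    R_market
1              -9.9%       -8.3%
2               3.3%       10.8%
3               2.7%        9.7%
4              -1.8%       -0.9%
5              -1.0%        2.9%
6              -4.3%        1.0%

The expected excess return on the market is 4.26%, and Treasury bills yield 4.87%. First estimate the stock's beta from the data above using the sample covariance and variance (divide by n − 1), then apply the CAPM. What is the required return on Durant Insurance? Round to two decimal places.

7.69%

Mean R_i = (-9.9 + 3.3 + 2.7 − 1.8 − 1.0 − 4.3) / 6 = -1.8333%
Mean R_m = (-8.3 + 10.8 + 9.7 − 0.9 + 2.9 + 1.0) / 6 = 2.5333%
Σ(R_i − R̄_i)(R_m − R̄_m) = 166.2867  ⇒  Cov = 166.2867 / 5 = 33.2573
Σ(R_m − R̄_m)² = 251.3333  ⇒  Var(R_m) = 251.3333 / 5 = 50.2667
β = Cov / Var(R_m) = 33.2573 / 50.2667 = 0.6616
E(R) = R_f + β × MRP = 4.87% + 0.6616 × 4.26% = 7.69%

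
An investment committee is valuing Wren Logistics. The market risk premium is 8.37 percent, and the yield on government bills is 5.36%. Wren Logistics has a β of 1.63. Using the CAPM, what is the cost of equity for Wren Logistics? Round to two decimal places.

E(R) = R_f + β × MRP = 5.36% + 1.63 × 8.37% = 19.00%

19.00%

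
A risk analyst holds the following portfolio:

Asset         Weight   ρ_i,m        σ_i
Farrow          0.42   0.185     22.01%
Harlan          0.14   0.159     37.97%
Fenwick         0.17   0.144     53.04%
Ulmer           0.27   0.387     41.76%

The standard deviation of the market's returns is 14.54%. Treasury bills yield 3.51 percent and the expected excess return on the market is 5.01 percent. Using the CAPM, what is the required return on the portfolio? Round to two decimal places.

β_Farrow = 0.185 × 22.01% / 14.54% = 0.2800
β_Harlan = 0.159 × 37.97% / 14.54% = 0.4152
β_Fenwick = 0.144 × 53.04% / 14.54% = 0.5253
β_Ulmer = 0.387 × 41.76% / 14.54% = 1.1115
β_P = Σ w_i β_i = 0.42×0.2800 + 0.14×0.4152 + 0.17×0.5253 + 0.27×1.1115 = 0.5651
E(R_P) = R_f + β_P × MRP = 3.51% + 0.5651 × 5.01% = 6.34%

6.34%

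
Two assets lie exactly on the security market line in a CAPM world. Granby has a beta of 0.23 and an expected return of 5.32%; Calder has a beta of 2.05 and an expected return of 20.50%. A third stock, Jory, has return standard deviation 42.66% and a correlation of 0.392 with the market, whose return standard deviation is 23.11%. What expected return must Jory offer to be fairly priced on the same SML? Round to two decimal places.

9.44%

MRP = (20.50% − 5.32%) / (2.05 − 0.23) = 8.3407%
R_f = 5.32% − 0.23 × 8.3407% = 3.4016%
β_Jory = ρ·σ_i/σ_m = 0.392 × 42.66 / 23.11 = 0.7236
E(R_Jory) = R_f + β × MRP = 3.4016% + 0.7236 × 8.3407% = 9.44%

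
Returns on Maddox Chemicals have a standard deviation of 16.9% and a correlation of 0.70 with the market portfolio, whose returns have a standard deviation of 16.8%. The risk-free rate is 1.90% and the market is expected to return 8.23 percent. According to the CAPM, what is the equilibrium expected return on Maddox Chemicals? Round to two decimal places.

β = ρ × σ_i / σ_m = 0.70 × 16.9% / 16.8% = 0.7042
MRP = 8.23% − 1.90% = 6.33%
E(R) = 1.90% + 0.7042 × 6.33% = 6.36%

6.36%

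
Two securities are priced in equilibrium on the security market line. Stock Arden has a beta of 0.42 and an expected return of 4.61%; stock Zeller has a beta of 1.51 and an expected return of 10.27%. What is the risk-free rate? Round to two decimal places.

Both satisfy E(R) = R_f + β·MRP, so the slope of the SML is
MRP = (10.27% − 4.61%) / (1.51 − 0.42) = 5.66% / 1.09 = 5.1927%
R_f = E(R_Arden) − β_Arden·MRP = 4.61% − 0.42 × 5.1927% = 2.4291%

2.43%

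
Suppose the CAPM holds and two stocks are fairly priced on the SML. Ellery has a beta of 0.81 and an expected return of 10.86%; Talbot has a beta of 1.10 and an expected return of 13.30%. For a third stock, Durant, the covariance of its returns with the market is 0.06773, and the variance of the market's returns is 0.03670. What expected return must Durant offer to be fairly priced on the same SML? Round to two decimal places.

19.57%

MRP = (13.30% − 10.86%) / (1.10 − 0.81) = 8.4138%
R_f = 10.86% − 0.81 × 8.4138% = 4.0448%
β_Durant = Cov / Var(R_m) = 0.06773 / 0.03670 = 1.8455
E(R_Durant) = R_f + β × MRP = 4.0448% + 1.8455 × 8.4138% = 19.57%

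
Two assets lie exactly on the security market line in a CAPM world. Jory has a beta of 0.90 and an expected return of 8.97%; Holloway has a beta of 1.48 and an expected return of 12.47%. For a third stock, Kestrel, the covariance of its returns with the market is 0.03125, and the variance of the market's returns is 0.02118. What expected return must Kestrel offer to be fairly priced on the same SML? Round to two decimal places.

12.44%

MRP = (12.47% − 8.97%) / (1.48 − 0.90) = 6.0345%
R_f = 8.97% − 0.90 × 6.0345% = 3.5390%
β_Kestrel = Cov / Var(R_m) = 0.03125 / 0.02118 = 1.4754
E(R_Kestrel) = R_f + β × MRP = 3.5390% + 1.4754 × 6.0345% = 12.44%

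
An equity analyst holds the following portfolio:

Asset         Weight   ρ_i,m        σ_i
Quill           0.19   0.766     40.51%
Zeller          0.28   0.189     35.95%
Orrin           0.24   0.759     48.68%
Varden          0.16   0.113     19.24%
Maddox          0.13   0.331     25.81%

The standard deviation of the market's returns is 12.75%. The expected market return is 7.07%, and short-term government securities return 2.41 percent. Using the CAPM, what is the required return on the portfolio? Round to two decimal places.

β_Quill = 0.766 × 40.51% / 12.75% = 2.4338
β_Zeller = 0.189 × 35.95% / 12.75% = 0.5329
β_Orrin = 0.759 × 48.68% / 12.75% = 2.8979
β_Varden = 0.113 × 19.24% / 12.75% = 0.1705
β_Maddox = 0.331 × 25.81% / 12.75% = 0.6700
β_P = Σ w_i β_i = 0.19×2.4338 + 0.28×0.5329 + 0.24×2.8979 + 0.16×0.1705 + 0.13×0.6700 = 1.4215
MRP = 7.07% − 2.41% = 4.66%
E(R_P) = R_f + β_P × MRP = 2.41% + 1.4215 × 4.66% = 9.03%

9.03%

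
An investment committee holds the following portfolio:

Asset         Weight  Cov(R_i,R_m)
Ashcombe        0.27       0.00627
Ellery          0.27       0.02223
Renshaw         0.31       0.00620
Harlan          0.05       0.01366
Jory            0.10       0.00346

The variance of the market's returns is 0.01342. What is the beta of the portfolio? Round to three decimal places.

0.793

β_Ashcombe = 0.00627 / 0.01342 = 0.4672
β_Ellery = 0.02223 / 0.01342 = 1.6565
β_Renshaw = 0.00620 / 0.01342 = 0.4620
β_Harlan = 0.01366 / 0.01342 = 1.0179
β_Jory = 0.00346 / 0.01342 = 0.2578
β_P = Σ w_i β_i = 0.27×0.4672 + 0.27×1.6565 + 0.31×0.4620 + 0.05×1.0179 + 0.10×0.2578 = 0.7933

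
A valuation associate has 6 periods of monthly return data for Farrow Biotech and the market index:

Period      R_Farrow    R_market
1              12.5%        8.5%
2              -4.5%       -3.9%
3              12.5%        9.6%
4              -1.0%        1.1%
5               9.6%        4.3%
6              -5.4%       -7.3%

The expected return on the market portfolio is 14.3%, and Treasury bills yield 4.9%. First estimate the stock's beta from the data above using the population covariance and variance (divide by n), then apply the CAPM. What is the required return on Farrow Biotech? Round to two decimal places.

Mean R_i = (12.5 − 4.5 + 12.5 − 1.0 + 9.6 − 5.4) / 6 = 3.9500%
Mean R_m = (8.5 − 3.9 + 9.6 + 1.1 + 4.3 − 7.3) / 6 = 2.0500%
Σ(R_i − R̄_i)(R_m − R̄_m) = 274.8150  ⇒  Cov = 274.8150 / 6 = 45.8025
Σ(R_m − R̄_m)² = 227.3950  ⇒  Var(R_m) = 227.3950 / 6 = 37.8992
β = Cov / Var(R_m) = 45.8025 / 37.8992 = 1.2085
MRP = 14.3% − 4.9% = 9.40%
E(R) = R_f + β × MRP = 4.9% + 1.2085 × 9.4% = 16.26%

16.26%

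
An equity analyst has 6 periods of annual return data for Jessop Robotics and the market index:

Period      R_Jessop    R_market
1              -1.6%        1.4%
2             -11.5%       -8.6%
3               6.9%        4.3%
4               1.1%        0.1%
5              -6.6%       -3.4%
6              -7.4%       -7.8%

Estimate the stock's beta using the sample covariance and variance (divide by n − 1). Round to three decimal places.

Mean R_i = (-1.6 − 11.5 + 6.9 + 1.1 − 6.6 − 7.4) / 6 = -3.1833%
Mean R_m = (1.4 − 8.6 + 4.3 + 0.1 − 3.4 − 7.8) / 6 = -2.3333%
Σ(R_i − R̄_i)(R_m − R̄_m) = 162.0333  ⇒  Cov = 162.0333 / 5 = 32.4067
Σ(R_m − R̄_m)² = 134.1533  ⇒  Var(R_m) = 134.1533 / 5 = 26.8307
β = Cov / Var(R_m) = 32.4067 / 26.8307 = 1.2078

1.208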